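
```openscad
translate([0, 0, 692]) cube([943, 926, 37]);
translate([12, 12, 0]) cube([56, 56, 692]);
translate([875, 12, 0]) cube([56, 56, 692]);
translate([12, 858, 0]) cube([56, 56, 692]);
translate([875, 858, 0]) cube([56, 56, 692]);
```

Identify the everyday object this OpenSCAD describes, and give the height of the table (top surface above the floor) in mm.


A table. The table height is 729 mm.

A 943×926×37 slab sits at z = 692 on four 56 mm square posts — a table. The top surface is at 692 + 37 = 729 mm.


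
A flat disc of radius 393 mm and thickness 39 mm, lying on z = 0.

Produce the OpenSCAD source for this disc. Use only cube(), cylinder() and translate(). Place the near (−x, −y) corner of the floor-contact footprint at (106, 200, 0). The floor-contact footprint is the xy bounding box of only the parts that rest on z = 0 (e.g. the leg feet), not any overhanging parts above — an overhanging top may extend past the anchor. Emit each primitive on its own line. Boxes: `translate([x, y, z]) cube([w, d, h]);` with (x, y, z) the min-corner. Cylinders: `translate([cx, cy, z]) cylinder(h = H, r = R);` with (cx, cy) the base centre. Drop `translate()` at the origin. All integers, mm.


translate([499, 593, 0]) cylinder(h = 39, r = 393);


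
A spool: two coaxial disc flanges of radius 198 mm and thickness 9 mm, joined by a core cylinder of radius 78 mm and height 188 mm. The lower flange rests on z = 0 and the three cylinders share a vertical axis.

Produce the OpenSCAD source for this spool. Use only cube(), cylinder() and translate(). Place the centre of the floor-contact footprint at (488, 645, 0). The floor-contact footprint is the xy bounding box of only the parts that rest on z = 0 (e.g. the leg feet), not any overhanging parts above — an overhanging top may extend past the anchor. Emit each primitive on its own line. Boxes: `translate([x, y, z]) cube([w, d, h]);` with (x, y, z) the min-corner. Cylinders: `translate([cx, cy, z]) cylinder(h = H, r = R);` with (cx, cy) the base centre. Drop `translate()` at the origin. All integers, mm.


translate([488, 645, 0]) cylinder(h = 9, r = 198);
translate([488, 645, 9]) cylinder(h = 188, r = 78);
translate([488, 645, 197]) cylinder(h = 9, r = 198);


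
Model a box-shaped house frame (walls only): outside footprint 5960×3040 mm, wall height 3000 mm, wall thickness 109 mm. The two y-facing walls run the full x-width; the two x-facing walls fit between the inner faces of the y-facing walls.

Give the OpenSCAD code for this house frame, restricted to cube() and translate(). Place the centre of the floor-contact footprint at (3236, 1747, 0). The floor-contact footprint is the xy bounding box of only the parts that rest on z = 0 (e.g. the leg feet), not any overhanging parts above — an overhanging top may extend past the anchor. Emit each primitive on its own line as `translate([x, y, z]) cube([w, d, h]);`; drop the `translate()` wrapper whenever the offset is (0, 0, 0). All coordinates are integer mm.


translate([256, 227, 0]) cube([5960, 109, 3000]);
translate([256, 3158, 0]) cube([5960, 109, 3000]);
translate([256, 336, 0]) cube([109, 2822, 3000]);
translate([6107, 336, 0]) cube([109, 2822, 3000]);


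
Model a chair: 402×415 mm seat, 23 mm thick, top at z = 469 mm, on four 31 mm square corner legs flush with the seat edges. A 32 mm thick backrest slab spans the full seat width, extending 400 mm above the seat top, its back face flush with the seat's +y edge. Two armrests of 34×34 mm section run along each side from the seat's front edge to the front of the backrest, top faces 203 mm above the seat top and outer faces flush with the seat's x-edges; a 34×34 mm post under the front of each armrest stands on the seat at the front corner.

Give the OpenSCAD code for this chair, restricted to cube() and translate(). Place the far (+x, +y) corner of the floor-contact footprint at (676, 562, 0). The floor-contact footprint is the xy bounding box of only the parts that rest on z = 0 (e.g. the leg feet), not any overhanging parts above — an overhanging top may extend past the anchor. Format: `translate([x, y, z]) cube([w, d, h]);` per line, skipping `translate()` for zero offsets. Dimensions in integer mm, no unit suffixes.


// leg_h = 469 - 23 = 446
// arm post h = 203 - 34 = 169
translate([274, 147, 446]) cube([402, 415, 23]);
translate([274, 147, 0]) cube([31, 31, 446]);
translate([645, 147, 0]) cube([31, 31, 446]);
translate([274, 531, 0]) cube([31, 31, 446]);
translate([645, 531, 0]) cube([31, 31, 446]);
translate([274, 530, 469]) cube([402, 32, 400]);
translate([274, 147, 638]) cube([34, 383, 34]);
translate([642, 147, 638]) cube([34, 383, 34]);
translate([274, 147, 469]) cube([34, 34, 169]);
translate([642, 147, 469]) cube([34, 34, 169]);


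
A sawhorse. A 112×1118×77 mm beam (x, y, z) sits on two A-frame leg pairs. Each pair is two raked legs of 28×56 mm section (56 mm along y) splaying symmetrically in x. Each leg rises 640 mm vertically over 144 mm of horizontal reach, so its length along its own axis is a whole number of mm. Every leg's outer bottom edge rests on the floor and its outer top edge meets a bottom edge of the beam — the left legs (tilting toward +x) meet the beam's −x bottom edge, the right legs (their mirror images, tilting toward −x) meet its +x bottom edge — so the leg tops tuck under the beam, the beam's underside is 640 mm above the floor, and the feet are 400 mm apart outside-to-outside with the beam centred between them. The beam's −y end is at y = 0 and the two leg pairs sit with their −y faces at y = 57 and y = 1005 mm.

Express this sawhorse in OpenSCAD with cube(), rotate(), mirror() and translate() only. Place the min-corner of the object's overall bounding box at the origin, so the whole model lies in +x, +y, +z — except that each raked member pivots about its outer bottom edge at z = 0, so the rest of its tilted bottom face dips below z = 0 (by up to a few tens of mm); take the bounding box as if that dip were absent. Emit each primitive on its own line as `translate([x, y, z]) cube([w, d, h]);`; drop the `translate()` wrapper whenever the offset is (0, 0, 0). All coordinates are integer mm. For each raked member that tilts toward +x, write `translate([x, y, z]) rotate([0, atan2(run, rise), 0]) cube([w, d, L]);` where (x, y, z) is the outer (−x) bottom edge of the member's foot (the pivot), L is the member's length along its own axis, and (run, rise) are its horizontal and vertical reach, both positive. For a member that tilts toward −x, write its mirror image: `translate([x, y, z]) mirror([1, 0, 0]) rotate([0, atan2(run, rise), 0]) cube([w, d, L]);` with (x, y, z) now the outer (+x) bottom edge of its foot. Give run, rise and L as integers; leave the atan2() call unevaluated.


translate([144, 0, 640]) cube([112, 1118, 77]);
translate([0, 57, 0]) rotate([0, atan2(144, 640), 0]) cube([28, 56, 656]);
translate([400, 57, 0]) mirror([1, 0, 0]) rotate([0, atan2(144, 640), 0]) cube([28, 56, 656]);
translate([0, 1005, 0]) rotate([0, atan2(144, 640), 0]) cube([28, 56, 656]);
translate([400, 1005, 0]) mirror([1, 0, 0]) rotate([0, atan2(144, 640), 0]) cube([28, 56, 656]);


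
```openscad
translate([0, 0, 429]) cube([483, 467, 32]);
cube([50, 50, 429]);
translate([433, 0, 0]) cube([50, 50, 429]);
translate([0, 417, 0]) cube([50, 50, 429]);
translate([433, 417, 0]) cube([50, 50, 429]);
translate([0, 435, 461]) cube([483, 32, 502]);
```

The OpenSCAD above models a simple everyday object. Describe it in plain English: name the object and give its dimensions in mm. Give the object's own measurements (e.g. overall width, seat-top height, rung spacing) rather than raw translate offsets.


A chair. The seat is a 483×467×32 mm slab with its top at z = 461 mm, on four 50×50 mm corner legs (flush with the seat edges, standing on z = 0). A flat backrest 32 mm thick, 502 mm tall, spans the full seat width and rises from the seat top along its +y edge, rear face flush with the rear of the seat.


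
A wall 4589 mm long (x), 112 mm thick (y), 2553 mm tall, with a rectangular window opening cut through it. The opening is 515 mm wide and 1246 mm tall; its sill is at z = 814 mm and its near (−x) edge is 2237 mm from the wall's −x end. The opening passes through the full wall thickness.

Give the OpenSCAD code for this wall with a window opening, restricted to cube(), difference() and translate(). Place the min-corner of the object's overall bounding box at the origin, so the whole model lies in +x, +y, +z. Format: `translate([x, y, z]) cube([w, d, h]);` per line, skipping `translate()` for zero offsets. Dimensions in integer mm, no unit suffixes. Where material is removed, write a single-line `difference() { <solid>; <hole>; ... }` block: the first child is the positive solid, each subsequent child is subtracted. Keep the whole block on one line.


difference() { cube([4589, 112, 2553]); translate([2237, 0, 814]) cube([515, 112, 1246]); }


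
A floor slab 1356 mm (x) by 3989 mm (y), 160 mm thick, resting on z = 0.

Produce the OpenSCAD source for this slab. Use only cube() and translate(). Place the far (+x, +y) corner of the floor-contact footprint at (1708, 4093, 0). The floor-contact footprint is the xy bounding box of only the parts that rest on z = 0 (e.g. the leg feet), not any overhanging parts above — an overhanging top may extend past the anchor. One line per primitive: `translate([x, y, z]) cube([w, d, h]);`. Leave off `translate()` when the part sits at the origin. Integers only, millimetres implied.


translate([352, 104, 0]) cube([1356, 3989, 160]);


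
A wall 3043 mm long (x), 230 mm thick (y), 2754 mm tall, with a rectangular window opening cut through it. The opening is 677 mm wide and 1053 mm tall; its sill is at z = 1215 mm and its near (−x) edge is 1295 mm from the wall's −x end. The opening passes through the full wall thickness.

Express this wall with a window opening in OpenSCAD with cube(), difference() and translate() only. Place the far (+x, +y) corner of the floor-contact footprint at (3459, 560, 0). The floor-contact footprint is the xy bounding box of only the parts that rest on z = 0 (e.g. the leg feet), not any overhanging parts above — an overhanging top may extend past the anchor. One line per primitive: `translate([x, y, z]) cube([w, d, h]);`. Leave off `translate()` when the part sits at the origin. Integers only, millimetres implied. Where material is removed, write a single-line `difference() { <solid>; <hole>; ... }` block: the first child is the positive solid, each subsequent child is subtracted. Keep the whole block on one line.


difference() { translate([416, 330, 0]) cube([3043, 230, 2754]); translate([1711, 330, 1215]) cube([677, 230, 1053]); }


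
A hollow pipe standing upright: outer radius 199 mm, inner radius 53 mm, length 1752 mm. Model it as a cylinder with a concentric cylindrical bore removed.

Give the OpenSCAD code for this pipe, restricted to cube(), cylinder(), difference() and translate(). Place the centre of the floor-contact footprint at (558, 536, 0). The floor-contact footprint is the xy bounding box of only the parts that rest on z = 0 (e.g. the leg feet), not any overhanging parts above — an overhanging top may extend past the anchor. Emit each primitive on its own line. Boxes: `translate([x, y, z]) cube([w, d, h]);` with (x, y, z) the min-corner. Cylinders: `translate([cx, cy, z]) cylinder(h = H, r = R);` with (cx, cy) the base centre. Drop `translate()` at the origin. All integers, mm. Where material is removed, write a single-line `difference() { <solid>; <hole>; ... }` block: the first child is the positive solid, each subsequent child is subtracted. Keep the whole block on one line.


difference() { translate([558, 536, 0]) cylinder(h = 1752, r = 199); translate([558, 536, 0]) cylinder(h = 1752, r = 53); }


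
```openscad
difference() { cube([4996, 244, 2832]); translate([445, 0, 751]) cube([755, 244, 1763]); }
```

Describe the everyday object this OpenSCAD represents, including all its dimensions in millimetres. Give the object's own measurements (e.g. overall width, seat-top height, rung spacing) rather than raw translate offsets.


A wall 4996 mm long (x), 244 mm thick (y), 2832 mm tall, with a rectangular window opening cut through it. The opening is 755 mm wide and 1763 mm tall; its sill is at z = 751 mm and its near (−x) edge is 445 mm from the wall's −x end. The opening passes through the full wall thickness.


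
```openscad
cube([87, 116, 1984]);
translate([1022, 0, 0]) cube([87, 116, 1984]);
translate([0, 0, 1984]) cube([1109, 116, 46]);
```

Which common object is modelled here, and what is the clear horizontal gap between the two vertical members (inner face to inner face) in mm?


A door frame. The clear opening width is 935 mm.

Two 1984 mm tall posts with a header on top — a door frame. The left jamb is 87 mm wide at x = 0; the right jamb starts at x = 1022. The clear opening is 1022 − 87 = 935 mm.


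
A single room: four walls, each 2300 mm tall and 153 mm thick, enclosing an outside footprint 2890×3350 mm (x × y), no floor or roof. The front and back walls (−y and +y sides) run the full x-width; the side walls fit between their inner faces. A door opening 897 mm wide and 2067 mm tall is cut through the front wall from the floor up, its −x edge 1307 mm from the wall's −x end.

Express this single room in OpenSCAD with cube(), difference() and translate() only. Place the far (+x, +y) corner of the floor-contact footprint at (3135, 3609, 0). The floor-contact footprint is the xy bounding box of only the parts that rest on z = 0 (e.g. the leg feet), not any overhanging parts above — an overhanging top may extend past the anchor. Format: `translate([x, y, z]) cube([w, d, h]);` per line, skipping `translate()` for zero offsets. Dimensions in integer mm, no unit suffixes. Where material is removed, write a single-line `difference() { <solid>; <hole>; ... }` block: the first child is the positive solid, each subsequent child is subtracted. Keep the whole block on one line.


difference() { translate([245, 259, 0]) cube([2890, 153, 2300]); translate([1552, 259, 0]) cube([897, 153, 2067]); }
translate([245, 3456, 0]) cube([2890, 153, 2300]);
translate([245, 412, 0]) cube([153, 3044, 2300]);
translate([2982, 412, 0]) cube([153, 3044, 2300]);


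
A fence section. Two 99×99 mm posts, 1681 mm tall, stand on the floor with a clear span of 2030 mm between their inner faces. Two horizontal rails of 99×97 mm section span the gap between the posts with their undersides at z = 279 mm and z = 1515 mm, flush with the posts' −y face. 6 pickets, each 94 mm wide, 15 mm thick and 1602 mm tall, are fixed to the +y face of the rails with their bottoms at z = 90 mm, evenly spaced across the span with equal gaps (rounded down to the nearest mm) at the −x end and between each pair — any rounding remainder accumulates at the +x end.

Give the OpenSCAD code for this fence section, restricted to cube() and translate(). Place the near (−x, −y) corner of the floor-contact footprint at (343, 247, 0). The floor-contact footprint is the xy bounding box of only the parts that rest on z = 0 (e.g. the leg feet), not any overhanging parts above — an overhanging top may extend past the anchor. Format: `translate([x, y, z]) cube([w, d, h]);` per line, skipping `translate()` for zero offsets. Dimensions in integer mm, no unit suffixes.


translate([343, 247, 0]) cube([99, 99, 1681]);
translate([2472, 247, 0]) cube([99, 99, 1681]);
translate([442, 247, 279]) cube([2030, 99, 97]);
translate([442, 247, 1515]) cube([2030, 99, 97]);
translate([651, 346, 90]) cube([94, 15, 1602]);
translate([954, 346, 90]) cube([94, 15, 1602]);
translate([1257, 346, 90]) cube([94, 15, 1602]);
translate([1560, 346, 90]) cube([94, 15, 1602]);
translate([1863, 346, 90]) cube([94, 15, 1602]);
translate([2166, 346, 90]) cube([94, 15, 1602]);


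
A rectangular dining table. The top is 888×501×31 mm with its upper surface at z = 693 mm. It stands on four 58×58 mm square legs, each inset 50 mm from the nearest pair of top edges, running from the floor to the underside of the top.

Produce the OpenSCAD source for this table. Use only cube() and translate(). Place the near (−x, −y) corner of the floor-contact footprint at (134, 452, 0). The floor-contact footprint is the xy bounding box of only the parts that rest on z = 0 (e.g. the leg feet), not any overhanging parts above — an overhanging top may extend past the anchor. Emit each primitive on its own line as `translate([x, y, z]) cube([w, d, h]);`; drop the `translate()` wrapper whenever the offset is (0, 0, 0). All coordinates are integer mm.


translate([84, 402, 662]) cube([888, 501, 31]);
translate([134, 452, 0]) cube([58, 58, 662]);
translate([864, 452, 0]) cube([58, 58, 662]);
translate([134, 795, 0]) cube([58, 58, 662]);
translate([864, 795, 0]) cube([58, 58, 662]);


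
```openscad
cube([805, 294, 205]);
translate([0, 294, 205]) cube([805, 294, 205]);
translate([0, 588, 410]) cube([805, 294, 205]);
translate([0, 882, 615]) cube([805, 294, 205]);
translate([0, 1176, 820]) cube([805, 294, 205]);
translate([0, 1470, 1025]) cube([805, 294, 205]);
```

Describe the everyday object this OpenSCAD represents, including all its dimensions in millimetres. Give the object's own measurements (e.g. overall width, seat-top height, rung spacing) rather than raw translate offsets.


A straight staircase of 6 solid steps. Each step is 805 mm wide (x), 294 mm deep (y, the going) and 205 mm tall (the rise). The first step rests on the floor; each subsequent step sits one going further in +y and one rise higher in +z, directly behind and above the previous step with no overlap.


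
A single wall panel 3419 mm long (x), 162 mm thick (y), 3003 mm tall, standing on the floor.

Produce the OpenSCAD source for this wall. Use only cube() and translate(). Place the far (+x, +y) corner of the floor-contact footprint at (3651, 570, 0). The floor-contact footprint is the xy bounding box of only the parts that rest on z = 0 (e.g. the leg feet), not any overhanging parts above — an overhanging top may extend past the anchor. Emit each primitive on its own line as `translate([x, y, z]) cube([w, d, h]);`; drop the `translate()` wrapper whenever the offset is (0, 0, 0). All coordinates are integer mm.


translate([232, 408, 0]) cube([3419, 162, 3003]);


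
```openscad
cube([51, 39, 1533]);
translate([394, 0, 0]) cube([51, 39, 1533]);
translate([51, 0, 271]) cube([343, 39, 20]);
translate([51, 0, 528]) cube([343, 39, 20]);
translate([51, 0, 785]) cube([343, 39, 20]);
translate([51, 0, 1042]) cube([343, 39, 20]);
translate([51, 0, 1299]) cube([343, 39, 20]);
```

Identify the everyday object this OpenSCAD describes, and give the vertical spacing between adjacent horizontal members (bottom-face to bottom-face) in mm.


A ladder. The rung spacing is 257 mm.

Two tall 51×39 posts with 5 short bars between them — a ladder. Adjacent rungs sit at z = 271 and z = 528, so the spacing is 528 − 271 = 257 mm.


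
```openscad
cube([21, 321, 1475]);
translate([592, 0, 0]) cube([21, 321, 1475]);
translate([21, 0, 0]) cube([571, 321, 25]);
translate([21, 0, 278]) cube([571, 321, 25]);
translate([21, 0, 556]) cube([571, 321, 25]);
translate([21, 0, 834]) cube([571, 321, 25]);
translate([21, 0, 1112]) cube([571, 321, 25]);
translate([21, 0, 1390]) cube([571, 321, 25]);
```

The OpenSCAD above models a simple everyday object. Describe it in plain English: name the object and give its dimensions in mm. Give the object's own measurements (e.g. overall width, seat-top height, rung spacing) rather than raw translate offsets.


An open bookshelf. Two side panels, each 21 mm thick, 321 mm deep and 1475 mm tall, stand 613 mm apart (outside-to-outside). Between them sit 6 shelves, each 25 mm thick and 321 mm deep, spanning the full gap between the sides. The bottom shelf rests on the floor (its underside at z = 0) and the clear gap between one shelf's top and the next shelf's underside is 253 mm.


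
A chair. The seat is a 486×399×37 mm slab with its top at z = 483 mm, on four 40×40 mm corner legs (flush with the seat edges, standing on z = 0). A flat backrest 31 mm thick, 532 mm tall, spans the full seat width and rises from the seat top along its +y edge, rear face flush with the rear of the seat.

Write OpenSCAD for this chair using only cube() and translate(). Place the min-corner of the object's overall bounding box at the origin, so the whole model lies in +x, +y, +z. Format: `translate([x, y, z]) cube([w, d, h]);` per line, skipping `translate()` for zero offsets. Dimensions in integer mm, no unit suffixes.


translate([0, 0, 446]) cube([486, 399, 37]);
cube([40, 40, 446]);
translate([446, 0, 0]) cube([40, 40, 446]);
translate([0, 359, 0]) cube([40, 40, 446]);
translate([446, 359, 0]) cube([40, 40, 446]);
translate([0, 368, 483]) cube([486, 31, 532]);


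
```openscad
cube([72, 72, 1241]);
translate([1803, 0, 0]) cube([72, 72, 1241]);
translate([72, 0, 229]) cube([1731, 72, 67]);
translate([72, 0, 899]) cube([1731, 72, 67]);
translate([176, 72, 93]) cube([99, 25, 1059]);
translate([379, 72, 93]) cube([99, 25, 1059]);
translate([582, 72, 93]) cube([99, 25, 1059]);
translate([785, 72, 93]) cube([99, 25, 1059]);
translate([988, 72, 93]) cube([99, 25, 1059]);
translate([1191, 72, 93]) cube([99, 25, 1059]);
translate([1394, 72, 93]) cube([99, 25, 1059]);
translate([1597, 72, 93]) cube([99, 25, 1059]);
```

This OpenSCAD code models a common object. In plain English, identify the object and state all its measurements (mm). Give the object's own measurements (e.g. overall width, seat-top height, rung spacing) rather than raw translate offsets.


A fence section. Two 72×72 mm posts, 1241 mm tall, stand on the floor with a clear span of 1731 mm between their inner faces. Two horizontal rails of 72×67 mm section span the gap between the posts with their undersides at z = 229 mm and z = 899 mm, flush with the posts' −y face. 8 pickets, each 99 mm wide, 25 mm thick and 1059 mm tall, are fixed to the +y face of the rails with their bottoms at z = 93 mm, spaced across the span with a 104 mm gap after the −x post and between neighbouring pickets, with 107 mm left before the +x post.


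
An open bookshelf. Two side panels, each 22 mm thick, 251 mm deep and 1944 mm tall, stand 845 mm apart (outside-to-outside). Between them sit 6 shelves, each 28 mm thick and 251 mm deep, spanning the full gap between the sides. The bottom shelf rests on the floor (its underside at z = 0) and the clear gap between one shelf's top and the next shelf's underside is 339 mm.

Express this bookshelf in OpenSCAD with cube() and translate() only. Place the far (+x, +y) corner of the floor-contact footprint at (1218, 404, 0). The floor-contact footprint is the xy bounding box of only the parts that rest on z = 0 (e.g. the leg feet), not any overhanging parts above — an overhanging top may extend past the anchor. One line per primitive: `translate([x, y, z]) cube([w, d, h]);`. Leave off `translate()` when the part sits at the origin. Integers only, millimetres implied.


translate([373, 153, 0]) cube([22, 251, 1944]);
translate([1196, 153, 0]) cube([22, 251, 1944]);
translate([395, 153, 0]) cube([801, 251, 28]);
translate([395, 153, 367]) cube([801, 251, 28]);
translate([395, 153, 734]) cube([801, 251, 28]);
translate([395, 153, 1101]) cube([801, 251, 28]);
translate([395, 153, 1468]) cube([801, 251, 28]);
translate([395, 153, 1835]) cube([801, 251, 28]);


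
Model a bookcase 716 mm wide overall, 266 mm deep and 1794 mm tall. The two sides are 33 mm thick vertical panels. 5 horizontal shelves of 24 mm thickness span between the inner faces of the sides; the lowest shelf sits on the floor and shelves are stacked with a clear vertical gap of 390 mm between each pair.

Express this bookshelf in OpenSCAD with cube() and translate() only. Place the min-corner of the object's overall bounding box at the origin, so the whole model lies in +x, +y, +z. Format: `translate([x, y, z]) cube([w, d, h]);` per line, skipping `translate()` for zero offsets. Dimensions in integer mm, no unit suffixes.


cube([33, 266, 1794]);
translate([683, 0, 0]) cube([33, 266, 1794]);
translate([33, 0, 0]) cube([650, 266, 24]);
translate([33, 0, 414]) cube([650, 266, 24]);
translate([33, 0, 828]) cube([650, 266, 24]);
translate([33, 0, 1242]) cube([650, 266, 24]);
translate([33, 0, 1656]) cube([650, 266, 24]);


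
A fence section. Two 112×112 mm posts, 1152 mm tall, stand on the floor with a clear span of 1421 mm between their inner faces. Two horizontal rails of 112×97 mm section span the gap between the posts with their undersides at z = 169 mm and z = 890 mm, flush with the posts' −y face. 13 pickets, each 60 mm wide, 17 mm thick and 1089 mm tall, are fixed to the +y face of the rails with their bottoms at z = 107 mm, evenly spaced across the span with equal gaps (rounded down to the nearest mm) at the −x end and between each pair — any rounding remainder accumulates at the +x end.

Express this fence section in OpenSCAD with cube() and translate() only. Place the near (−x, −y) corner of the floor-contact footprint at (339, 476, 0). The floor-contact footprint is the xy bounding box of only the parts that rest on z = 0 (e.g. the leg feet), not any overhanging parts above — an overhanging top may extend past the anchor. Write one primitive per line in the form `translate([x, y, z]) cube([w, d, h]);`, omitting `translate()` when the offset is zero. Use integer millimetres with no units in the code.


translate([339, 476, 0]) cube([112, 112, 1152]);
translate([1872, 476, 0]) cube([112, 112, 1152]);
translate([451, 476, 169]) cube([1421, 112, 97]);
translate([451, 476, 890]) cube([1421, 112, 97]);
translate([496, 588, 107]) cube([60, 17, 1089]);
translate([601, 588, 107]) cube([60, 17, 1089]);
translate([706, 588, 107]) cube([60, 17, 1089]);
translate([811, 588, 107]) cube([60, 17, 1089]);
translate([916, 588, 107]) cube([60, 17, 1089]);
translate([1021, 588, 107]) cube([60, 17, 1089]);
translate([1126, 588, 107]) cube([60, 17, 1089]);
translate([1231, 588, 107]) cube([60, 17, 1089]);
translate([1336, 588, 107]) cube([60, 17, 1089]);
translate([1441, 588, 107]) cube([60, 17, 1089]);
translate([1546, 588, 107]) cube([60, 17, 1089]);
translate([1651, 588, 107]) cube([60, 17, 1089]);
translate([1756, 588, 107]) cube([60, 17, 1089]);


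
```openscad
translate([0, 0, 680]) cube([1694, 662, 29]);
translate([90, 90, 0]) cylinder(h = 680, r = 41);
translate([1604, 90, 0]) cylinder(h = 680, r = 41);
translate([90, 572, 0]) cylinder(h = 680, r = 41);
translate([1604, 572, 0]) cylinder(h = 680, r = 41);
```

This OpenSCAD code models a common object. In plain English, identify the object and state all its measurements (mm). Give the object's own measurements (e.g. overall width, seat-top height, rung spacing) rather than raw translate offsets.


A table: top 1694 mm (x) × 662 mm (y), 29 mm thick, upper face at z = 709 mm, on four round legs of 82 mm diameter, each leg's bounding box inset 49 mm from the nearest pair of top edges from z = 0 to the bottom of the top.


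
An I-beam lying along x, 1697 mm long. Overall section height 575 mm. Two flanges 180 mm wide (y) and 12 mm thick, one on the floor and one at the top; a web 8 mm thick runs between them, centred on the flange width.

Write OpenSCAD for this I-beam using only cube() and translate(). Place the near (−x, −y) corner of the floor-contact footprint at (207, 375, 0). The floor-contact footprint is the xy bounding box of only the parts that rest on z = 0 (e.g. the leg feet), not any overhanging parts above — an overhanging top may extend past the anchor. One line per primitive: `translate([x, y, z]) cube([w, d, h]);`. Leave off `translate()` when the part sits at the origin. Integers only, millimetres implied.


translate([207, 375, 0]) cube([1697, 180, 12]);
translate([207, 461, 12]) cube([1697, 8, 551]);
translate([207, 375, 563]) cube([1697, 180, 12]);


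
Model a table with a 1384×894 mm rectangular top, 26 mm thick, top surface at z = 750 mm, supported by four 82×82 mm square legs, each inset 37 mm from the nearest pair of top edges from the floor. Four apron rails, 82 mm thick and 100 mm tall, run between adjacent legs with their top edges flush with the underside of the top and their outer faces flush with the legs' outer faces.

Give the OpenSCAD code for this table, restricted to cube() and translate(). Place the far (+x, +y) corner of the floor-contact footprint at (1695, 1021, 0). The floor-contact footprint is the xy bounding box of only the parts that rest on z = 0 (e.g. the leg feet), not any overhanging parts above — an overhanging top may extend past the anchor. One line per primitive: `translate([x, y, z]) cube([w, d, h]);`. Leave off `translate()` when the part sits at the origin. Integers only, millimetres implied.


// leg_h = 750 - 26 = 724
// apron z = 724 - 100 = 624
translate([348, 164, 724]) cube([1384, 894, 26]);
translate([385, 201, 0]) cube([82, 82, 724]);
translate([1613, 201, 0]) cube([82, 82, 724]);
translate([385, 939, 0]) cube([82, 82, 724]);
translate([1613, 939, 0]) cube([82, 82, 724]);
translate([467, 201, 624]) cube([1146, 82, 100]);
translate([467, 939, 624]) cube([1146, 82, 100]);
translate([385, 283, 624]) cube([82, 656, 100]);
translate([1613, 283, 624]) cube([82, 656, 100]);


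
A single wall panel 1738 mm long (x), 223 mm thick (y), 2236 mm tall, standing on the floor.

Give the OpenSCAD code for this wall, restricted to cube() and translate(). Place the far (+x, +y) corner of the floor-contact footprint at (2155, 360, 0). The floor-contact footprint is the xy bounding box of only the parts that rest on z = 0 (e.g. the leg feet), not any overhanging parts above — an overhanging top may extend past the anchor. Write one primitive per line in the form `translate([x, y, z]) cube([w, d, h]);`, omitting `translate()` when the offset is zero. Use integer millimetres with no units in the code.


translate([417, 137, 0]) cube([1738, 223, 2236]);


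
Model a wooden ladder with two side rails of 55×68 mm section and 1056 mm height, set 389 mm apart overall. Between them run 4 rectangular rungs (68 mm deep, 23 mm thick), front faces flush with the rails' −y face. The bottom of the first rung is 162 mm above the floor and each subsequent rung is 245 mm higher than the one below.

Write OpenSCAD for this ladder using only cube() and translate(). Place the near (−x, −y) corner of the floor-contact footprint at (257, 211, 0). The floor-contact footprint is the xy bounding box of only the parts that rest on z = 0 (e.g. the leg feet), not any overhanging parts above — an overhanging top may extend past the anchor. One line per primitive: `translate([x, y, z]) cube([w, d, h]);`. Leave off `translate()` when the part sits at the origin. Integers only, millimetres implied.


translate([257, 211, 0]) cube([55, 68, 1056]);
translate([591, 211, 0]) cube([55, 68, 1056]);
translate([312, 211, 162]) cube([279, 68, 23]);
translate([312, 211, 407]) cube([279, 68, 23]);
translate([312, 211, 652]) cube([279, 68, 23]);
translate([312, 211, 897]) cube([279, 68, 23]);


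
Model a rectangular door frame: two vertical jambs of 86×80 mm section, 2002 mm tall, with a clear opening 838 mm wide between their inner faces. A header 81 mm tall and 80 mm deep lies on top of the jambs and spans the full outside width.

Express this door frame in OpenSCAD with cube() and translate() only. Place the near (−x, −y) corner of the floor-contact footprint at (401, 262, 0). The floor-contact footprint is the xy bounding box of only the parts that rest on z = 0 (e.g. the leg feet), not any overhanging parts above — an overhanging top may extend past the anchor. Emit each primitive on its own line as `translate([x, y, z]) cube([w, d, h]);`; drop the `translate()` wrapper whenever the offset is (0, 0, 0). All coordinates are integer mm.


translate([401, 262, 0]) cube([86, 80, 2002]);
translate([1325, 262, 0]) cube([86, 80, 2002]);
translate([401, 262, 2002]) cube([1010, 80, 81]);


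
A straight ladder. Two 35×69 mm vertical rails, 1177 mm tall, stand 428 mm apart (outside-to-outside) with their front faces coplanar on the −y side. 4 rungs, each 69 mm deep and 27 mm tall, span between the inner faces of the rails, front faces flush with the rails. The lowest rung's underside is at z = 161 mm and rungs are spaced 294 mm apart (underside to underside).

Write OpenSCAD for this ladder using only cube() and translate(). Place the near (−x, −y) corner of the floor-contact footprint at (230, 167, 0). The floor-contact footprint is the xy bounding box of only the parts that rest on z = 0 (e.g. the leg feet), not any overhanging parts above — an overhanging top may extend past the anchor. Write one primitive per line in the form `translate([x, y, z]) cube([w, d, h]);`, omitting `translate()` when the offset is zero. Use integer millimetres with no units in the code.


translate([230, 167, 0]) cube([35, 69, 1177]);
translate([623, 167, 0]) cube([35, 69, 1177]);
translate([265, 167, 161]) cube([358, 69, 27]);
translate([265, 167, 455]) cube([358, 69, 27]);
translate([265, 167, 749]) cube([358, 69, 27]);
translate([265, 167, 1043]) cube([358, 69, 27]);


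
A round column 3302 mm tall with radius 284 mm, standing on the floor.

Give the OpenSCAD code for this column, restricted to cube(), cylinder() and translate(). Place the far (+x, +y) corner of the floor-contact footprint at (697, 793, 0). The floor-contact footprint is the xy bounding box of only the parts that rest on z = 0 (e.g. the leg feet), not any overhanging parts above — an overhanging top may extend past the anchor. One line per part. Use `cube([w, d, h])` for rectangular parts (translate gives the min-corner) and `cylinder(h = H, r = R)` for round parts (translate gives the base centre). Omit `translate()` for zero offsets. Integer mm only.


translate([413, 509, 0]) cylinder(h = 3302, r = 284);


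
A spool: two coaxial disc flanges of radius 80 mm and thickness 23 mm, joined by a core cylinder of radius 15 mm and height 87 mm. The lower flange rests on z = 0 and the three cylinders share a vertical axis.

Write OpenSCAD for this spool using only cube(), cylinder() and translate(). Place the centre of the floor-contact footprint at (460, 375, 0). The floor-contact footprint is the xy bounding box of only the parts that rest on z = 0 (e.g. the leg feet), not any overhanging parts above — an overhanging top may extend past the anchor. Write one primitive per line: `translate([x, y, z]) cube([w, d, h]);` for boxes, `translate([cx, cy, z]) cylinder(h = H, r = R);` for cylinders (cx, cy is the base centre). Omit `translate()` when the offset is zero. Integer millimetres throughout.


translate([460, 375, 0]) cylinder(h = 23, r = 80);
translate([460, 375, 23]) cylinder(h = 87, r = 15);
translate([460, 375, 110]) cylinder(h = 23, r = 80);


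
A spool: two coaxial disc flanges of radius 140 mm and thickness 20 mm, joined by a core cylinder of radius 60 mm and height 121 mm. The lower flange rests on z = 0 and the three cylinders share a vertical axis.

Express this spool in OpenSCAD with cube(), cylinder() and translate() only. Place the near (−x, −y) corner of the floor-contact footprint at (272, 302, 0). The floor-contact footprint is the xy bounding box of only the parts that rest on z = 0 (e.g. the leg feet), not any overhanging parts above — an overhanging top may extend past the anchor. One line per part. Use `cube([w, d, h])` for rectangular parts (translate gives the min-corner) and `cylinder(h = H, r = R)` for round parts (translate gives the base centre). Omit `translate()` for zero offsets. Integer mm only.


translate([412, 442, 0]) cylinder(h = 20, r = 140);
translate([412, 442, 20]) cylinder(h = 121, r = 60);
translate([412, 442, 141]) cylinder(h = 20, r = 140);


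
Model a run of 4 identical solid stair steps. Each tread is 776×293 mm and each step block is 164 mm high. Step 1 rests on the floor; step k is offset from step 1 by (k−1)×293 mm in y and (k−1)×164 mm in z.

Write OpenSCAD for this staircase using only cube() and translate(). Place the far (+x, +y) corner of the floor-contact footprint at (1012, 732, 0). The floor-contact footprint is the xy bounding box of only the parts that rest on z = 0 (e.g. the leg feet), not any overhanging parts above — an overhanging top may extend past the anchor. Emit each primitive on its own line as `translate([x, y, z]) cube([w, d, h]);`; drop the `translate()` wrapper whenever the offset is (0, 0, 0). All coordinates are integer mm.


translate([236, 439, 0]) cube([776, 293, 164]);
translate([236, 732, 164]) cube([776, 293, 164]);
translate([236, 1025, 328]) cube([776, 293, 164]);
translate([236, 1318, 492]) cube([776, 293, 164]);


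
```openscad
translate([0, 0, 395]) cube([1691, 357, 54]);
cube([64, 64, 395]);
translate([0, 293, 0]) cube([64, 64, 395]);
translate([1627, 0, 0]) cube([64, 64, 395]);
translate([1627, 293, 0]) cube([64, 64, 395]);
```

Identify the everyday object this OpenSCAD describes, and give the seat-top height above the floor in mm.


A bench. The seat-top height is 449 mm.

A long slab on four corner posts — a bench. The slab sits at z = 395 with thickness 54, so the top is 395 + 54 = 449 mm.


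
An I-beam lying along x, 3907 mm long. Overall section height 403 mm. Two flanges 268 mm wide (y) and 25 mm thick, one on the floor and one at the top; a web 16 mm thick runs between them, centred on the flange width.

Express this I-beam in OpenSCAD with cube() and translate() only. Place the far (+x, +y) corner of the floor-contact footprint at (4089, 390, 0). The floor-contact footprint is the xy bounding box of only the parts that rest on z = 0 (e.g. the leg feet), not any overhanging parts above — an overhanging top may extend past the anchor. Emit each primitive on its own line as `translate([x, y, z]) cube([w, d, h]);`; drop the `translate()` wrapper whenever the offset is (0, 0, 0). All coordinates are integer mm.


translate([182, 122, 0]) cube([3907, 268, 25]);
translate([182, 248, 25]) cube([3907, 16, 353]);
translate([182, 122, 378]) cube([3907, 268, 25]);


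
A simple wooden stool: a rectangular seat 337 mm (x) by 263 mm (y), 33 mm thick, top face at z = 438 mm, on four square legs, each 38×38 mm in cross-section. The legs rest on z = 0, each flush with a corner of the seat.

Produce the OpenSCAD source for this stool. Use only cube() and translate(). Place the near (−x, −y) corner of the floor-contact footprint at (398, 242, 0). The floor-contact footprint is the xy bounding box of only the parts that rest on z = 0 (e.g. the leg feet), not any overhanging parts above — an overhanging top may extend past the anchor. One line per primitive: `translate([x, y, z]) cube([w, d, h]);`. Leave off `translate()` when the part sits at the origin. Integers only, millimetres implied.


translate([398, 242, 405]) cube([337, 263, 33]);
translate([398, 242, 0]) cube([38, 38, 405]);
translate([697, 242, 0]) cube([38, 38, 405]);
translate([398, 467, 0]) cube([38, 38, 405]);
translate([697, 467, 0]) cube([38, 38, 405]);


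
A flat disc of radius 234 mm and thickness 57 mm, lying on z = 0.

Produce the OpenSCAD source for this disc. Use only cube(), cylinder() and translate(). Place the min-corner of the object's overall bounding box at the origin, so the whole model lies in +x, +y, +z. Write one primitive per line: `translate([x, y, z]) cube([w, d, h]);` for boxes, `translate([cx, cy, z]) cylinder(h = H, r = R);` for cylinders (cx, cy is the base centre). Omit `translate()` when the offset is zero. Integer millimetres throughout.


translate([234, 234, 0]) cylinder(h = 57, r = 234);


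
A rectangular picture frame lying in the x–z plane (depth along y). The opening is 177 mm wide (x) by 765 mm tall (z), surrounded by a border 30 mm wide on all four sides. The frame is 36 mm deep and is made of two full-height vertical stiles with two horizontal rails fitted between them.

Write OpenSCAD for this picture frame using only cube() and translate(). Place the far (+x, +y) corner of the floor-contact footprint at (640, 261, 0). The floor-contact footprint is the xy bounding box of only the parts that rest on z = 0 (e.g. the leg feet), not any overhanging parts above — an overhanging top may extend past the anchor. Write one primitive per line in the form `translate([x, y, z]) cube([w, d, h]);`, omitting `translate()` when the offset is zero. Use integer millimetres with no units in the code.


translate([403, 225, 0]) cube([30, 36, 825]);
translate([610, 225, 0]) cube([30, 36, 825]);
translate([433, 225, 0]) cube([177, 36, 30]);
translate([433, 225, 795]) cube([177, 36, 30]);
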